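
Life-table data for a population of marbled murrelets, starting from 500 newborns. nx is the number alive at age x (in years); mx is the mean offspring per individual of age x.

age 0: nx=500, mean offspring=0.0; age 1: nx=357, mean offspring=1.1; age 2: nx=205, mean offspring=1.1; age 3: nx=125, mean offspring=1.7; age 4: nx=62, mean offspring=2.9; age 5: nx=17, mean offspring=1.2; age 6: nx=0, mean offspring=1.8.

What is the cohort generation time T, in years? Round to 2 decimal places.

lx = nx/n0 = nx/500: 1, 0.714, 0.41, 0.25, 0.124, 0.034, 0
lx·mx: 0, 0.7854, 0.451, 0.425, 0.3596, 0.0408, 0 → R0 = 2.0618
x·lx·mx: 0, 0.7854, 0.902, 1.275, 1.4384, 0.204, 0 → Σ = 4.6048
T = 4.6048 / 2.0618 = 2.233388… → 2.23

2.23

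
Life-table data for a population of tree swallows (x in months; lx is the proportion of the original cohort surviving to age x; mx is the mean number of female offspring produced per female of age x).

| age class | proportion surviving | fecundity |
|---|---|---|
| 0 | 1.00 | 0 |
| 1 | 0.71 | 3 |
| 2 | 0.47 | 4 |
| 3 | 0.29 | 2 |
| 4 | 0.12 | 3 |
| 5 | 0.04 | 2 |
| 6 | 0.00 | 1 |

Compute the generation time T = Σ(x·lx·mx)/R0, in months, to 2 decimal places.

lx·mx: 0, 2.13, 1.88, 0.58, 0.36, 0.08, 0 → R0 = 5.03
x·lx·mx: 0, 2.13, 3.76, 1.74, 1.44, 0.4, 0 → Σ = 9.47
T = 9.47 / 5.03 = 1.882704… → 1.88

1.88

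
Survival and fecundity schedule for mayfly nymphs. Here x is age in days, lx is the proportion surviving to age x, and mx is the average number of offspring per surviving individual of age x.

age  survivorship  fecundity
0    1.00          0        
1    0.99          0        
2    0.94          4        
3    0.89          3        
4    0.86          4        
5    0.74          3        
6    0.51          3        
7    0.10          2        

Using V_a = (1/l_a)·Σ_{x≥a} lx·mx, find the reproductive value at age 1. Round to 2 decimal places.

13.96

lx·mx for x ≥ 1: 0, 3.76, 2.67, 3.44, 2.22, 1.53, 0.2 → sum = 13.82
V_1 = 13.82 / l_1 = 13.82 / 0.99 = 13.959596… → 13.96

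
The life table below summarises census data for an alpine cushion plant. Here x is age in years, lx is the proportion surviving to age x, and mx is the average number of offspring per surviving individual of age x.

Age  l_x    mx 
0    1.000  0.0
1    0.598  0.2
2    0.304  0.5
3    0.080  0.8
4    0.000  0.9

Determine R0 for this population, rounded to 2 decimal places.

lx·mx by age: 0, 0.1196, 0.152, 0.064, 0
R0 = Σ lx·mx = 0.3356 → 0.34

0.34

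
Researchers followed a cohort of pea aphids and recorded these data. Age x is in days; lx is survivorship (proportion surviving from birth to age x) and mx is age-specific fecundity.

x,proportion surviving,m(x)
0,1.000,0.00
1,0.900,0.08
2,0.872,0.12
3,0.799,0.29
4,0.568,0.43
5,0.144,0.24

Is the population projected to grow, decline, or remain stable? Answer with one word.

R0 = Σ lx·mx = 0 + 0.072 + 0.10464 + 0.23171 + 0.24424 + 0.03456 = 0.68715
R0 < 1, so the population is declining.

declining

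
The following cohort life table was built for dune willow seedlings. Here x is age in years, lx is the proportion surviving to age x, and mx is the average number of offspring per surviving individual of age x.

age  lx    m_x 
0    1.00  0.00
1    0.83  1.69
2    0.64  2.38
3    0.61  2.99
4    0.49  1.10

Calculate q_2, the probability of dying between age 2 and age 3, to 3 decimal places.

0.047

q_2 = (l_2 − l_3) / l_2 = (0.64 − 0.61) / 0.64
     = 0.03 / 0.64 = 0.046875 → 0.047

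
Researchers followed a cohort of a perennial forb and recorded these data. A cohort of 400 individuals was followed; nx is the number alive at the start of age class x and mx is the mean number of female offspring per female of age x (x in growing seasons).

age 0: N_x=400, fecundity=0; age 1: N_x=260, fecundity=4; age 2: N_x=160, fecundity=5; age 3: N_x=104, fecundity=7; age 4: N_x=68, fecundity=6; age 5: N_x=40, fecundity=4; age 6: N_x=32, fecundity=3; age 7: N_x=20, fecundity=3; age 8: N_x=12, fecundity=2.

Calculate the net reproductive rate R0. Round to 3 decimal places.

8.290

lx = nx/n0 = nx/400: 1, 0.65, 0.4, 0.26, 0.17, 0.1, 0.08, 0.05, 0.03
lx·mx by age: 0, 2.6, 2, 1.82, 1.02, 0.4, 0.24, 0.15, 0.06
R0 = Σ lx·mx = 8.29 → 8.290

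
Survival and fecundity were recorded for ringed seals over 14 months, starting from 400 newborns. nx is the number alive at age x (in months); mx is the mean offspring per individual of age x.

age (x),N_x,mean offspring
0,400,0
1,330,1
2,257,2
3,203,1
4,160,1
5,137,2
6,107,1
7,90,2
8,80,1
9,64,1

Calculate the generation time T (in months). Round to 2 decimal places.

3.71

lx = nx/n0 = nx/400: 1, 0.825, 0.6425, 0.5075, 0.4, 0.3425, 0.2675, 0.225, 0.2, 0.16
lx·mx: 0, 0.825, 1.285, 0.5075, 0.4, 0.685, 0.2675, 0.45, 0.2, 0.16 → R0 = 4.78
x·lx·mx: 0, 0.825, 2.57, 1.5225, 1.6, 3.425, 1.605, 3.15, 1.6, 1.44 → Σ = 17.7375
T = 17.7375 / 4.78 = 3.710774… → 3.71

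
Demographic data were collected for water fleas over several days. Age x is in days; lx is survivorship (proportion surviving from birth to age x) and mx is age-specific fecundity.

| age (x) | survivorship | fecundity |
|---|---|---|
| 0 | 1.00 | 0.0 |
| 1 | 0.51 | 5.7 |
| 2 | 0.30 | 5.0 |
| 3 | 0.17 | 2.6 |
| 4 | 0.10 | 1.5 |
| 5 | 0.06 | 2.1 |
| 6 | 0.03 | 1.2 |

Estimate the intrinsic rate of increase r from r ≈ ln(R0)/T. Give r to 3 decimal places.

0.976

R0 = Σ lx·mx = 0 + 2.907 + 1.5 + 0.442 + 0.15 + 0.126 + 0.036 = 5.161
Σ x·lx·mx = 8.679; T = 8.679/5.161 = 1.68165…
r ≈ ln(R0)/T = ln(5.161)/1.68165… = 0.9759… → 0.976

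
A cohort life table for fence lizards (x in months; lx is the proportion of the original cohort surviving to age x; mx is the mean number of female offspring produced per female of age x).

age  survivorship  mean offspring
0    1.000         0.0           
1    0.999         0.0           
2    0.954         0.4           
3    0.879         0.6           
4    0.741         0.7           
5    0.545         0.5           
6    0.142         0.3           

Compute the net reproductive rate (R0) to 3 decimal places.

lx·mx by age: 0, 0, 0.3816, 0.5274, 0.5187, 0.2725, 0.0426
R0 = Σ lx·mx = 1.7428 → 1.743

1.743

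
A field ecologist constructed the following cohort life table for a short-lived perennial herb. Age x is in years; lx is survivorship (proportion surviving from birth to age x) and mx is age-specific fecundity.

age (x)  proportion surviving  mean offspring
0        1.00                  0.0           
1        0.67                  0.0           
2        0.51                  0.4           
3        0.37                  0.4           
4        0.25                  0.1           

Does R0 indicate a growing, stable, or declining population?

R0 = Σ lx·mx = 0 + 0 + 0.204 + 0.148 + 0.025 = 0.377
R0 < 1, so the population is declining.

declining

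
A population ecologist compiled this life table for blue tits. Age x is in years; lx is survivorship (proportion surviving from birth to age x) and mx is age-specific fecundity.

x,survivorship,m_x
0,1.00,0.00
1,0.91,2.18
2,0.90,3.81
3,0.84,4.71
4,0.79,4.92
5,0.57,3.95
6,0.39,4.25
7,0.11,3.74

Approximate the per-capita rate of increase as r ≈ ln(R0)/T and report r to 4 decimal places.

0.8350

R0 = Σ lx·mx = 0 + 1.9838 + 3.429 + 3.9564 + 3.8868 + 2.2515 + 1.6575 + 0.4114 = 17.5764
Σ x·lx·mx = 60.3405; T = 60.3405/17.5764 = 3.43304…
r ≈ ln(R0)/T = ln(17.5764)/3.43304… = 0.834991… → 0.8350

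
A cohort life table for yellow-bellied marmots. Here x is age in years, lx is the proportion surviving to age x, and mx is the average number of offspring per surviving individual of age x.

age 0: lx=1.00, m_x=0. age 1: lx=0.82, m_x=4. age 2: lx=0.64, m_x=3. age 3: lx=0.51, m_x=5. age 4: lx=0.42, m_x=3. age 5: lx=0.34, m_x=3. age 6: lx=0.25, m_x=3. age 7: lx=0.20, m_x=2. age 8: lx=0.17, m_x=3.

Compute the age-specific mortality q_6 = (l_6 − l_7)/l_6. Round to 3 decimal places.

0.200

q_6 = (l_6 − l_7) / l_6 = (0.25 − 0.2) / 0.25
     = 0.05 / 0.25 = 0.2 → 0.200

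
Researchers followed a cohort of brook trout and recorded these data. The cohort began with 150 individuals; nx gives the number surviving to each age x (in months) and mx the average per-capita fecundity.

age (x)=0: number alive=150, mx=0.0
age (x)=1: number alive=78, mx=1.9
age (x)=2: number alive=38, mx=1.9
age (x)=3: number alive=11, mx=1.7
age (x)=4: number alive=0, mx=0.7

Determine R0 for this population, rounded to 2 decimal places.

1.59

lx = nx/n0 = nx/150: 1, 0.52, 0.25333…, 0.07333…, 0
lx·mx by age: 0, 0.988, 0.481333…, 0.124667…, 0
R0 = Σ lx·mx = 1.594… → 1.59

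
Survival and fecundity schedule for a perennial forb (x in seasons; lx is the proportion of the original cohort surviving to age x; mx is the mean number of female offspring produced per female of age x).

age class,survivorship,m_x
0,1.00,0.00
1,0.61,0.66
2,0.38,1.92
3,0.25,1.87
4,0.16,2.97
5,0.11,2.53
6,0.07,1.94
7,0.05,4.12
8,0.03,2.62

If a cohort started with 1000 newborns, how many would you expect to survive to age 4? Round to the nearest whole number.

Expected survivors = N0 · l_4 = 1000 × 0.16 = 160 → 160

160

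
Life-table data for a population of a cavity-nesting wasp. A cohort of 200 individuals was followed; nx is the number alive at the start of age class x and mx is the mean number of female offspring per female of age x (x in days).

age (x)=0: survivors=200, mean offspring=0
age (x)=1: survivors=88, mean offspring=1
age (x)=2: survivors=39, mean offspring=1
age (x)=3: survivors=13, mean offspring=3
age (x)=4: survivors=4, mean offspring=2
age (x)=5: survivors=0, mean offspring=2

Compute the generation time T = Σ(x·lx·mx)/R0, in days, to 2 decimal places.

1.81

lx = nx/n0 = nx/200: 1, 0.44, 0.195, 0.065, 0.02, 0
lx·mx: 0, 0.44, 0.195, 0.195, 0.04, 0 → R0 = 0.87
x·lx·mx: 0, 0.44, 0.39, 0.585, 0.16, 0 → Σ = 1.575
T = 1.575 / 0.87 = 1.810345… → 1.81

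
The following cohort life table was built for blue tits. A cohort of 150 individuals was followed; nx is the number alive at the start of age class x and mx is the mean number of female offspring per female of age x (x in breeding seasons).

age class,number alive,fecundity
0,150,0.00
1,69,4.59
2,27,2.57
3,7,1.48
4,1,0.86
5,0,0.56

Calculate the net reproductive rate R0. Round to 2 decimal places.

lx = nx/n0 = nx/150: 1, 0.46, 0.18, 0.04667…, 0.00667…, 0
lx·mx by age: 0, 2.1114, 0.4626, 0.069067…, 0.005733…, 0
R0 = Σ lx·mx = 2.6488… → 2.65

2.65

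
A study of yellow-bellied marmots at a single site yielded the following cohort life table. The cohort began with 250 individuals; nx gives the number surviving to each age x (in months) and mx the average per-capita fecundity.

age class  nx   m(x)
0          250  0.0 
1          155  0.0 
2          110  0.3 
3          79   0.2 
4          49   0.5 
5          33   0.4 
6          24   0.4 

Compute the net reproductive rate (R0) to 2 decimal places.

lx = nx/n0 = nx/250: 1, 0.62, 0.44, 0.316, 0.196, 0.132, 0.096
lx·mx by age: 0, 0, 0.132, 0.0632, 0.098, 0.0528, 0.0384
R0 = Σ lx·mx = 0.3844 → 0.38

0.38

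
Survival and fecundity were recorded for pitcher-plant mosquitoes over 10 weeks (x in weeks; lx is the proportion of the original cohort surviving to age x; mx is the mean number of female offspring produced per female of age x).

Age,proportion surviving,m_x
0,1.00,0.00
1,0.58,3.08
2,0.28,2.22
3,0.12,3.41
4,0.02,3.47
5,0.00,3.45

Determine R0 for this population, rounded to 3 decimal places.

2.887

lx·mx by age: 0, 1.7864, 0.6216, 0.4092, 0.0694, 0
R0 = Σ lx·mx = 2.8866 → 2.887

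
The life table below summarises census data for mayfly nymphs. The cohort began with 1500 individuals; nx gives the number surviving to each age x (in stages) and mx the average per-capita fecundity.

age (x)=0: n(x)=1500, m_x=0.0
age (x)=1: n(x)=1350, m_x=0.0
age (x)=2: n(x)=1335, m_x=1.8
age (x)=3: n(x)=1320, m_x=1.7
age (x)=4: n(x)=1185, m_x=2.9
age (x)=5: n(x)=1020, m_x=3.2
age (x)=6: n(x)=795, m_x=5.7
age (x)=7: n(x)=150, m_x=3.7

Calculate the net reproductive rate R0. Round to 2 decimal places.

lx = nx/n0 = nx/1500: 1, 0.9, 0.89, 0.88, 0.79, 0.68, 0.53, 0.1
lx·mx by age: 0, 0, 1.602, 1.496, 2.291, 2.176, 3.021, 0.37
R0 = Σ lx·mx = 10.956 → 10.96

10.96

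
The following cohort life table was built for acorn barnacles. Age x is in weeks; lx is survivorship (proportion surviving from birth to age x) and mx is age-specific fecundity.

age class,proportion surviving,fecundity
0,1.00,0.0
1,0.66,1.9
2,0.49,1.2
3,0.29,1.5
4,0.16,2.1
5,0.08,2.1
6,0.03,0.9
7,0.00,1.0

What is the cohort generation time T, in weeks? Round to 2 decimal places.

2.17

lx·mx: 0, 1.254, 0.588, 0.435, 0.336, 0.168, 0.027, 0 → R0 = 2.808
x·lx·mx: 0, 1.254, 1.176, 1.305, 1.344, 0.84, 0.162, 0 → Σ = 6.081
T = 6.081 / 2.808 = 2.165598… → 2.17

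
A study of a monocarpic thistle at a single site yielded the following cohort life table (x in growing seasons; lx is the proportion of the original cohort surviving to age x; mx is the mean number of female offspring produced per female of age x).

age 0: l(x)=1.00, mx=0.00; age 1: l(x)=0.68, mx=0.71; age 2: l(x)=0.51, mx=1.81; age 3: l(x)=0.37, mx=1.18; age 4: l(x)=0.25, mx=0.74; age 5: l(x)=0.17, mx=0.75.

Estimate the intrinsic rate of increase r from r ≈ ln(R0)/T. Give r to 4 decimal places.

R0 = Σ lx·mx = 0 + 0.4828 + 0.9231 + 0.4366 + 0.185 + 0.1275 = 2.155
Σ x·lx·mx = 5.0163; T = 5.0163/2.155 = 2.32775…
r ≈ ln(R0)/T = ln(2.155)/2.32775… = 0.329843… → 0.3298

0.3298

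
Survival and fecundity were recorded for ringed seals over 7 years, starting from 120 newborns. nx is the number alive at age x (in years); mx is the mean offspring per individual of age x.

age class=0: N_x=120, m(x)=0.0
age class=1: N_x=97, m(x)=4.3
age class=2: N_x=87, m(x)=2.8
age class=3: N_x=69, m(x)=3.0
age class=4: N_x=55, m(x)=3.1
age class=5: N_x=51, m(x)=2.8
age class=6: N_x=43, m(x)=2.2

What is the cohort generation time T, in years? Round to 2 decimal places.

lx = nx/n0 = nx/120: 1, 0.80833…, 0.725, 0.575, 0.45833…, 0.425, 0.35833…
lx·mx: 0, 3.475833…, 2.03, 1.725, 1.420833…, 1.19, 0.788333… → R0 = 10.63…
x·lx·mx: 0, 3.475833…, 4.06, 5.175, 5.683333…, 5.95, 4.73… → Σ = 29.074167…
T = 29.074167… / 10.63… = 2.735105… → 2.74

2.74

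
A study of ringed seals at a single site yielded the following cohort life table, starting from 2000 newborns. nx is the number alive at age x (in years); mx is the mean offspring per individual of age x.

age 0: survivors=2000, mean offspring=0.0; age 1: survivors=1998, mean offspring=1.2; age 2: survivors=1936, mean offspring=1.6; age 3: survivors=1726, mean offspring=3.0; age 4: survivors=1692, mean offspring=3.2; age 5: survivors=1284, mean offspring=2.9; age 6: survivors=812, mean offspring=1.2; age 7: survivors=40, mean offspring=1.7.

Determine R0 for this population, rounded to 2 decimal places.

10.43

lx = nx/n0 = nx/2000: 1, 0.999, 0.968, 0.863, 0.846, 0.642, 0.406, 0.02
lx·mx by age: 0, 1.1988, 1.5488, 2.589, 2.7072, 1.8618, 0.4872, 0.034
R0 = Σ lx·mx = 10.4268 → 10.43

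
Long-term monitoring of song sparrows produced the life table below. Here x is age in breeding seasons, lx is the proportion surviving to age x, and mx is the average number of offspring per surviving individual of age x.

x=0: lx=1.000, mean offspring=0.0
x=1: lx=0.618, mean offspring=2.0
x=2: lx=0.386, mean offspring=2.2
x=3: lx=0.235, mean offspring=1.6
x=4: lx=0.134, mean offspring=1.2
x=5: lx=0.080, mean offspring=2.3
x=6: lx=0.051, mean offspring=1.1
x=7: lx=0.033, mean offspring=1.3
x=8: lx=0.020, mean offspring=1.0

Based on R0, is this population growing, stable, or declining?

R0 = Σ lx·mx = 0 + 1.236 + 0.8492 + 0.376 + 0.1608 + 0.184 + 0.0561 + 0.0429 + 0.02 = 2.925
R0 > 1, so the population is growing.

growing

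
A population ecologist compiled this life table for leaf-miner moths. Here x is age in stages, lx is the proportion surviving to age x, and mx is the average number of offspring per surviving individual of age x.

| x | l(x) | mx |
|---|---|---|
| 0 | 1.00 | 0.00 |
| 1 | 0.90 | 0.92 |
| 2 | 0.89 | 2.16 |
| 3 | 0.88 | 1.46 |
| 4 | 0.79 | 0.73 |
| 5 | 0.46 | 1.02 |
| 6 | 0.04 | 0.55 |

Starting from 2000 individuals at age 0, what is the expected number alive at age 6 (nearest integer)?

Expected survivors = N0 · l_6 = 2000 × 0.04 = 80 → 80

80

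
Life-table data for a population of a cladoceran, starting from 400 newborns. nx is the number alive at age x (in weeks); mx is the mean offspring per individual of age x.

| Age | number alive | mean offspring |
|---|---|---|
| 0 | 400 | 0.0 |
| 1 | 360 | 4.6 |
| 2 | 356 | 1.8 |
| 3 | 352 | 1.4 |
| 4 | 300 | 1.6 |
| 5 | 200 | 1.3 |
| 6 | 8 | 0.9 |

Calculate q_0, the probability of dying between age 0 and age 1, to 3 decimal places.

lx = nx/n0 = nx/400: 1, 0.9, 0.89, 0.88, 0.75, 0.5, 0.02
q_0 = (l_0 − l_1) / l_0 = (1 − 0.9) / 1
     = 0.1 / 1 = 0.1 → 0.100

0.100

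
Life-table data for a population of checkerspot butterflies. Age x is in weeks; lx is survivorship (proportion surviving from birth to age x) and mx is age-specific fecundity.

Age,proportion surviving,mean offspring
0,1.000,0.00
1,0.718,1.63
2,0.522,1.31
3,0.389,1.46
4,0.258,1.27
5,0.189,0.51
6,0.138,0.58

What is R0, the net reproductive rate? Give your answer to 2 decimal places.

2.93

lx·mx by age: 0, 1.17034, 0.68382, 0.56794, 0.32766, 0.09639, 0.08004
R0 = Σ lx·mx = 2.92619 → 2.93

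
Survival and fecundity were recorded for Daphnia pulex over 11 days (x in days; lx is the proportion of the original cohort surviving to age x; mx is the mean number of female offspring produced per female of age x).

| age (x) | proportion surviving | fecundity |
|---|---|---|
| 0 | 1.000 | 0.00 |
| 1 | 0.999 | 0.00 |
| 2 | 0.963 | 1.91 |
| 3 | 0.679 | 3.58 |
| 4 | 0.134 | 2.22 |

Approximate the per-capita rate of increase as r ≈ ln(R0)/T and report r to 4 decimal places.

0.5705

R0 = Σ lx·mx = 0 + 0 + 1.83933 + 2.43082 + 0.29748 = 4.56763
Σ x·lx·mx = 12.16104; T = 12.16104/4.56763 = 2.66244…
r ≈ ln(R0)/T = ln(4.56763)/2.66244… = 0.570527… → 0.5705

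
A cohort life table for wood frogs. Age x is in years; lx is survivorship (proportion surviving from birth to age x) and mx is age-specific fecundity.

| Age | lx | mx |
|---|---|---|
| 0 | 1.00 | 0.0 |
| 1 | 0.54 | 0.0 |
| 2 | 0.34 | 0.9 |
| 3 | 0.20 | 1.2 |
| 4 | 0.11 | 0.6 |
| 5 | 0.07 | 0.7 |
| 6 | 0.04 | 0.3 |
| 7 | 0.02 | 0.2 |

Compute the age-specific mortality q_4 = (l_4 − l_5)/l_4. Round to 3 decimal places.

0.364

q_4 = (l_4 − l_5) / l_4 = (0.11 − 0.07) / 0.11
     = 0.04 / 0.11 = 0.363636… → 0.364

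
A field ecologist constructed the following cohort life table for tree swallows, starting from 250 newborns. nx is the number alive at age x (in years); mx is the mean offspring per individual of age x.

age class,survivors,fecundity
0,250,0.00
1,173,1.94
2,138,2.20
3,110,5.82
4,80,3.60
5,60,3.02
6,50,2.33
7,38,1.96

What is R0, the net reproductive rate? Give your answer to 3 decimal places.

7.758

lx = nx/n0 = nx/250: 1, 0.692, 0.552, 0.44, 0.32, 0.24, 0.2, 0.152
lx·mx by age: 0, 1.34248, 1.2144, 2.5608, 1.152, 0.7248, 0.466, 0.29792
R0 = Σ lx·mx = 7.7584 → 7.758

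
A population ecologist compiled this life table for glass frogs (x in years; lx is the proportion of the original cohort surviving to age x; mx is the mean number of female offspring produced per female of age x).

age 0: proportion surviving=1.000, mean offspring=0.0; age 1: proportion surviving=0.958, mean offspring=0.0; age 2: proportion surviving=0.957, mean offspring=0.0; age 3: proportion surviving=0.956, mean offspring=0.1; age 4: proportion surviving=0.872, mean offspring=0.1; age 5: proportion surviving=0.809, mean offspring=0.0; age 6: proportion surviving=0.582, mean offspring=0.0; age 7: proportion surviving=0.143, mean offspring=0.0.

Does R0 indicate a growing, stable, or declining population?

declining

R0 = Σ lx·mx = 0 + 0 + 0 + 0.0956 + 0.0872 + 0 + 0 + 0 = 0.1828
R0 < 1, so the population is declining.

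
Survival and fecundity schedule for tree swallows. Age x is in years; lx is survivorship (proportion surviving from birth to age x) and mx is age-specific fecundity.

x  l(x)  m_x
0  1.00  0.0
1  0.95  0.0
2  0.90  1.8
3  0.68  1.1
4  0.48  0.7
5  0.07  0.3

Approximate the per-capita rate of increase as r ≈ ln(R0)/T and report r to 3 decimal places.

R0 = Σ lx·mx = 0 + 0 + 1.62 + 0.748 + 0.336 + 0.021 = 2.725
Σ x·lx·mx = 6.933; T = 6.933/2.725 = 2.54422…
r ≈ ln(R0)/T = ln(2.725)/2.54422… = 0.39402… → 0.394

0.394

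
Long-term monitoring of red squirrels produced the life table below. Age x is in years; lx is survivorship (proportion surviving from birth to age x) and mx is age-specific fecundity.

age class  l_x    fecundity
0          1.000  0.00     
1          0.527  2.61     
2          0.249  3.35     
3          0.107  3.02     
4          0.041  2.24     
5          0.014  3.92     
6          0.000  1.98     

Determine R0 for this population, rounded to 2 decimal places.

lx·mx by age: 0, 1.37547, 0.83415, 0.32314, 0.09184, 0.05488, 0
R0 = Σ lx·mx = 2.67948 → 2.68

2.68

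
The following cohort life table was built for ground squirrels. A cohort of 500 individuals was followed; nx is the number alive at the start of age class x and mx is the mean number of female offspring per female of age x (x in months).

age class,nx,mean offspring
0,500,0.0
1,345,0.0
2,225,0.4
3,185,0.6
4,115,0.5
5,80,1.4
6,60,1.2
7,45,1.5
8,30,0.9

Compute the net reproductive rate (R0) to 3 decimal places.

lx = nx/n0 = nx/500: 1, 0.69, 0.45, 0.37, 0.23, 0.16, 0.12, 0.09, 0.06
lx·mx by age: 0, 0, 0.18, 0.222, 0.115, 0.224, 0.144, 0.135, 0.054
R0 = Σ lx·mx = 1.074 → 1.074

1.074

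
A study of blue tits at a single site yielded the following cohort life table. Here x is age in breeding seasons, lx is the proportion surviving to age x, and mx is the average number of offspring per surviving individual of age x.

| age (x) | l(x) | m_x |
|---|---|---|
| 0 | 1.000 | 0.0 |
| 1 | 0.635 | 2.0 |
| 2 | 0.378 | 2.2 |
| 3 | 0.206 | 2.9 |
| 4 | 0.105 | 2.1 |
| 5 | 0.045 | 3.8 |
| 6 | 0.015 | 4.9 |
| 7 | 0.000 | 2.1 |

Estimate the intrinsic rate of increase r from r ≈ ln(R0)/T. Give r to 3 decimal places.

R0 = Σ lx·mx = 0 + 1.27 + 0.8316 + 0.5974 + 0.2205 + 0.171 + 0.0735 + 0 = 3.164
Σ x·lx·mx = 6.9034; T = 6.9034/3.164 = 2.18186…
r ≈ ln(R0)/T = ln(3.164)/2.18186… = 0.52792… → 0.528

0.528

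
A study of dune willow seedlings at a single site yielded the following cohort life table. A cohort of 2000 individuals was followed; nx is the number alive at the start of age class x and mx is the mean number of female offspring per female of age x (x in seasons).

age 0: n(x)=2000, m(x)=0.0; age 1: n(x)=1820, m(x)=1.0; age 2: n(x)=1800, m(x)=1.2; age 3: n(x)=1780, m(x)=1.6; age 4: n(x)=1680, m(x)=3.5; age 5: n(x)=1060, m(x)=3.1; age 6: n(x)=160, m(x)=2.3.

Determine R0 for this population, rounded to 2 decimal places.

lx = nx/n0 = nx/2000: 1, 0.91, 0.9, 0.89, 0.84, 0.53, 0.08
lx·mx by age: 0, 0.91, 1.08, 1.424, 2.94, 1.643, 0.184
R0 = Σ lx·mx = 8.181 → 8.18

8.18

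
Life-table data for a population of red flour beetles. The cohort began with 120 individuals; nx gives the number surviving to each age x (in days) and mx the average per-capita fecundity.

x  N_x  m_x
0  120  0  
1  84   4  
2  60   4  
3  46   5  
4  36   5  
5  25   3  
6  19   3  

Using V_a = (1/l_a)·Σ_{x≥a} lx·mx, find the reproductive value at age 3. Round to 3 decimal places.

11.783

lx = nx/n0 = nx/120: 1, 0.7, 0.5, 0.38333…, 0.3, 0.20833…, 0.15833…
lx·mx for x ≥ 3: 1.916667…, 1.5, 0.625…, 0.475… → sum = 4.516667…
V_3 = 4.516667… / l_3 = 4.516667… / 0.383333… = 11.782609… → 11.783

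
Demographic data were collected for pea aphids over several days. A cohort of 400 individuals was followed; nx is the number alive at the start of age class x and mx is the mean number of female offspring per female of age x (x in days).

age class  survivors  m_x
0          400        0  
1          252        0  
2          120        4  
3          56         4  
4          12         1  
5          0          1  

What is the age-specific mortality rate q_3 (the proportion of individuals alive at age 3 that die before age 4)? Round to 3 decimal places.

lx = nx/n0 = nx/400: 1, 0.63, 0.3, 0.14, 0.03, 0
q_3 = (l_3 − l_4) / l_3 = (0.14 − 0.03) / 0.14
     = 0.11 / 0.14 = 0.785714… → 0.786

0.786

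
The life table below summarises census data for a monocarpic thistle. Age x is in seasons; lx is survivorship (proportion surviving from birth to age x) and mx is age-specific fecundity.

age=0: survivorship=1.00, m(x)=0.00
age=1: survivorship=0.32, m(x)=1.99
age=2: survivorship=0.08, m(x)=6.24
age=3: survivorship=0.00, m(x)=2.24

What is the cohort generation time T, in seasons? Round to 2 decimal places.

1.44

lx·mx: 0, 0.6368, 0.4992, 0 → R0 = 1.136
x·lx·mx: 0, 0.6368, 0.9984, 0 → Σ = 1.6352
T = 1.6352 / 1.136 = 1.439437… → 1.44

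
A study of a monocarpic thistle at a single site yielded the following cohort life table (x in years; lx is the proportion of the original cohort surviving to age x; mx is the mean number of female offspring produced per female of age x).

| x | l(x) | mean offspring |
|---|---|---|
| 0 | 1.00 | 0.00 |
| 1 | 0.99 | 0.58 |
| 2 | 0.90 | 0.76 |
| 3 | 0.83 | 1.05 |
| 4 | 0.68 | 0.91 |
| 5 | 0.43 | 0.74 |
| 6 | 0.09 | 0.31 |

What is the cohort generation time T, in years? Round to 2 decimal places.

lx·mx: 0, 0.5742, 0.684, 0.8715, 0.6188, 0.3182, 0.0279 → R0 = 3.0946
x·lx·mx: 0, 0.5742, 1.368, 2.6145, 2.4752, 1.591, 0.1674 → Σ = 8.7903
T = 8.7903 / 3.0946 = 2.840529… → 2.84

2.84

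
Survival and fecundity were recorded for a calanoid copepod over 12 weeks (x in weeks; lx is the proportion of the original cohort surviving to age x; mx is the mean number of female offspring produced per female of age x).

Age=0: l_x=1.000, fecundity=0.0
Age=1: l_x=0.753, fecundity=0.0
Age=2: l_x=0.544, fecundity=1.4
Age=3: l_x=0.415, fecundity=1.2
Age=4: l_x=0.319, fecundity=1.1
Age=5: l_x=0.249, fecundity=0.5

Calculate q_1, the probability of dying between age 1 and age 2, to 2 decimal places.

0.28

q_1 = (l_1 − l_2) / l_1 = (0.753 − 0.544) / 0.753
     = 0.209 / 0.753 = 0.277556… → 0.28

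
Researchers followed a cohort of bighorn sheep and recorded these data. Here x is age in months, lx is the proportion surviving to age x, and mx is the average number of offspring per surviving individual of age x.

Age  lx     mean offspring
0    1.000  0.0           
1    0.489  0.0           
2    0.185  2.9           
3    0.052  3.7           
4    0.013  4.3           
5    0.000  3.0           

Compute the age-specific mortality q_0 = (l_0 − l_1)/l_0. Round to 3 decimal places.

q_0 = (l_0 − l_1) / l_0 = (1 − 0.489) / 1
     = 0.511 / 1 = 0.511 → 0.511

0.511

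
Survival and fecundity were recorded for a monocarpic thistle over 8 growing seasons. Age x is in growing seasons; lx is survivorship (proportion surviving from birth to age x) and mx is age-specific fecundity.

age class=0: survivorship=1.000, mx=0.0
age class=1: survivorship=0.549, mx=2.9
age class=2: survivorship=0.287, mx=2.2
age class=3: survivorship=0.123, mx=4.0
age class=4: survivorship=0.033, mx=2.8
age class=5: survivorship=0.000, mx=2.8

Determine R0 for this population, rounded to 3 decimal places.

lx·mx by age: 0, 1.5921, 0.6314, 0.492, 0.0924, 0
R0 = Σ lx·mx = 2.8079 → 2.808

2.808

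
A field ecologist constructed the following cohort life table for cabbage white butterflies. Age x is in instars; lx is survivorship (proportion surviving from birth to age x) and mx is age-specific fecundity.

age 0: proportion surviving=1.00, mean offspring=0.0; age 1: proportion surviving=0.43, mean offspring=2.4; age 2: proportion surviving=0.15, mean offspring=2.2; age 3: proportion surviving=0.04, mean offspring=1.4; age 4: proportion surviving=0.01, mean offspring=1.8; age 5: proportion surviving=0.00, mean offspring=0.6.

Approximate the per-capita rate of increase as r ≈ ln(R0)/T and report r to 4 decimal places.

0.2690

R0 = Σ lx·mx = 0 + 1.032 + 0.33 + 0.056 + 0.018 + 0 = 1.436
Σ x·lx·mx = 1.932; T = 1.932/1.436 = 1.3454…
r ≈ ln(R0)/T = ln(1.436)/1.3454… = 0.268961… → 0.2690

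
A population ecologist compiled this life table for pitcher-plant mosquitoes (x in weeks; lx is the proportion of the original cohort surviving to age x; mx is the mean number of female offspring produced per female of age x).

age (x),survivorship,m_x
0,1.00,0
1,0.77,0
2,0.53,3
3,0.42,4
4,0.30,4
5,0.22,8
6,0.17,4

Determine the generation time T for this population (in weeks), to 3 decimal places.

3.748

lx·mx: 0, 0, 1.59, 1.68, 1.2, 1.76, 0.68 → R0 = 6.91
x·lx·mx: 0, 0, 3.18, 5.04, 4.8, 8.8, 4.08 → Σ = 25.9
T = 25.9 / 6.91 = 3.748191… → 3.748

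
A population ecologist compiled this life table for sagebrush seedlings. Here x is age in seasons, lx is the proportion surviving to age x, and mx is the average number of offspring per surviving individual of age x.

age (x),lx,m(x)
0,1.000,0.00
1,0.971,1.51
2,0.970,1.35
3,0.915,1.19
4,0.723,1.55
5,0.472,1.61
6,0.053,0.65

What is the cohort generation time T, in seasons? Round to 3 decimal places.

2.741

lx·mx: 0, 1.46621, 1.3095, 1.08885, 1.12065, 0.75992, 0.03445 → R0 = 5.77958
x·lx·mx: 0, 1.46621, 2.619, 3.26655, 4.4826, 3.7996, 0.2067 → Σ = 15.84066
T = 15.84066 / 5.77958 = 2.740798… → 2.741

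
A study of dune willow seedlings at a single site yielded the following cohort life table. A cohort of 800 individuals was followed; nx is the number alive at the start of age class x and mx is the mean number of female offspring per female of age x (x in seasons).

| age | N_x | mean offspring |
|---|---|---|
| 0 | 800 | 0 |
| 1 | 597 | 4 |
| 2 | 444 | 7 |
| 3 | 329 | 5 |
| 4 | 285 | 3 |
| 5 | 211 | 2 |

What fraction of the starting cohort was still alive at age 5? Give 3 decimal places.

l_5 = n_5/n_0 = 211/800 = 0.26375 → 0.264

0.264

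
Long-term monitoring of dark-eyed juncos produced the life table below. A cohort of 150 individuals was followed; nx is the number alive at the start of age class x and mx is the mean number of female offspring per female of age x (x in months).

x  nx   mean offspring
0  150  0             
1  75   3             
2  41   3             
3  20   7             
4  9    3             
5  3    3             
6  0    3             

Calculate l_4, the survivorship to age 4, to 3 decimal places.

l_4 = n_4/n_0 = 9/150 = 0.06 → 0.060

0.060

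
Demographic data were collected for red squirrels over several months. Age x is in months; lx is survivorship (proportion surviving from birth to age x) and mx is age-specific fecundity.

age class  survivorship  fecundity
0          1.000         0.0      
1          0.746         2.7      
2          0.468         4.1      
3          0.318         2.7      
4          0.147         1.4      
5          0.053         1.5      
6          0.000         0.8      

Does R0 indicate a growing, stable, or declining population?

growing

R0 = Σ lx·mx = 0 + 2.0142 + 1.9188 + 0.8586 + 0.2058 + 0.0795 + 0 = 5.0769
R0 > 1, so the population is growing.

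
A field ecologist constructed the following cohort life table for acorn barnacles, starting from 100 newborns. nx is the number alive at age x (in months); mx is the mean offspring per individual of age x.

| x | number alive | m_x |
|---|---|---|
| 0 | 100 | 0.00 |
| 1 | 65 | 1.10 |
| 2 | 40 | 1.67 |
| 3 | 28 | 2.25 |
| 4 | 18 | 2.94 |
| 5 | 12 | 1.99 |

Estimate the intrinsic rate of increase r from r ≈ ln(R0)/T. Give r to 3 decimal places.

lx = nx/n0 = nx/100: 1, 0.65, 0.4, 0.28, 0.18, 0.12
R0 = Σ lx·mx = 0 + 0.715 + 0.668 + 0.63 + 0.5292 + 0.2388 = 2.781
Σ x·lx·mx = 7.2518; T = 7.2518/2.781 = 2.60762…
r ≈ ln(R0)/T = ln(2.781)/2.60762… = 0.39224… → 0.392

0.392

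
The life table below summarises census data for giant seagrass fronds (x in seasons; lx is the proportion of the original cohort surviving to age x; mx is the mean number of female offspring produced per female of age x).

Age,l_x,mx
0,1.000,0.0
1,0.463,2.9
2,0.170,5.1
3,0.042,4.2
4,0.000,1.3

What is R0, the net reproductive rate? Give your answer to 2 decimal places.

lx·mx by age: 0, 1.3427, 0.867, 0.1764, 0
R0 = Σ lx·mx = 2.3861 → 2.39

2.39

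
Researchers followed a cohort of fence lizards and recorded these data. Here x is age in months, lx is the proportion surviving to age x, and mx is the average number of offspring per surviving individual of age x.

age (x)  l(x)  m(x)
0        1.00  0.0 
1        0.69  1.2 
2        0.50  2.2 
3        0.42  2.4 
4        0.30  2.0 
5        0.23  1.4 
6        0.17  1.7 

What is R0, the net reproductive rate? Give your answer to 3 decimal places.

lx·mx by age: 0, 0.828, 1.1, 1.008, 0.6, 0.322, 0.289
R0 = Σ lx·mx = 4.147 → 4.147

4.147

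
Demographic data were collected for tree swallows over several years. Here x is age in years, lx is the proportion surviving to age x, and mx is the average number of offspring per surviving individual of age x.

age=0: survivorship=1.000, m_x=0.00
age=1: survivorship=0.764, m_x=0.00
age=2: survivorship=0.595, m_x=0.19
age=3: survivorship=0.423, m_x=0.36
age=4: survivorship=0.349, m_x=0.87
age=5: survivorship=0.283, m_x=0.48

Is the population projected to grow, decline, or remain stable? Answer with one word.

declining

R0 = Σ lx·mx = 0 + 0 + 0.11305 + 0.15228 + 0.30363 + 0.13584 = 0.7048
R0 < 1, so the population is declining.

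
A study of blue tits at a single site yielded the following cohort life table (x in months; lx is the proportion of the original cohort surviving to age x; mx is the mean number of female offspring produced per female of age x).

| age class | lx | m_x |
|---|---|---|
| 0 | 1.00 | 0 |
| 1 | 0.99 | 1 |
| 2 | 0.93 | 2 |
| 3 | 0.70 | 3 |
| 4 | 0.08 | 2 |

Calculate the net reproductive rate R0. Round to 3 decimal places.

5.110

lx·mx by age: 0, 0.99, 1.86, 2.1, 0.16
R0 = Σ lx·mx = 5.11 → 5.110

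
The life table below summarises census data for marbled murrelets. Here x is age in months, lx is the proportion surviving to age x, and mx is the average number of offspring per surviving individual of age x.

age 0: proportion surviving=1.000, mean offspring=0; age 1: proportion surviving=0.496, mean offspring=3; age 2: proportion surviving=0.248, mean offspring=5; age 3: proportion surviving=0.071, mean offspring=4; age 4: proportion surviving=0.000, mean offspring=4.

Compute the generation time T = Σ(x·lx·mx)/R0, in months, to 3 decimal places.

1.600

lx·mx: 0, 1.488, 1.24, 0.284, 0 → R0 = 3.012
x·lx·mx: 0, 1.488, 2.48, 0.852, 0 → Σ = 4.82
T = 4.82 / 3.012 = 1.600266… → 1.600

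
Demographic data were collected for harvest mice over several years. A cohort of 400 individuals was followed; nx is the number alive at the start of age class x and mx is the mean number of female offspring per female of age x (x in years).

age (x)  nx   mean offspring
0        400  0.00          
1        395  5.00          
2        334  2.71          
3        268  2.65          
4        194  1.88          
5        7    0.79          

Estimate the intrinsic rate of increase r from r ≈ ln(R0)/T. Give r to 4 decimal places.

lx = nx/n0 = nx/400: 1, 0.9875, 0.835, 0.67, 0.485, 0.0175
R0 = Σ lx·mx = 0 + 4.9375… + 2.26285 + 1.7755 + 0.9118 + 0.01383… = 9.901475
Σ x·lx·mx = 18.506025; T = 18.506025/9.901475 = 1.86902…
r ≈ ln(R0)/T = ln(9.901475)/1.86902… = 1.226679… → 1.2267

1.2267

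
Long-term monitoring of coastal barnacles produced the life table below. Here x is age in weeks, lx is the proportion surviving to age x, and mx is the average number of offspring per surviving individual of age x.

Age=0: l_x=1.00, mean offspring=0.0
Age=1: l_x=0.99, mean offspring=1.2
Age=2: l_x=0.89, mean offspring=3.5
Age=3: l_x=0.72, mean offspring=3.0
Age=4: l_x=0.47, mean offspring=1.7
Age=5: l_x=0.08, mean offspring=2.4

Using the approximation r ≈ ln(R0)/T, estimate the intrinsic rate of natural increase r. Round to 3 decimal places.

R0 = Σ lx·mx = 0 + 1.188 + 3.115 + 2.16 + 0.799 + 0.192 = 7.454
Σ x·lx·mx = 18.054; T = 18.054/7.454 = 2.42206…
r ≈ ln(R0)/T = ln(7.454)/2.42206… = 0.82936… → 0.829

0.829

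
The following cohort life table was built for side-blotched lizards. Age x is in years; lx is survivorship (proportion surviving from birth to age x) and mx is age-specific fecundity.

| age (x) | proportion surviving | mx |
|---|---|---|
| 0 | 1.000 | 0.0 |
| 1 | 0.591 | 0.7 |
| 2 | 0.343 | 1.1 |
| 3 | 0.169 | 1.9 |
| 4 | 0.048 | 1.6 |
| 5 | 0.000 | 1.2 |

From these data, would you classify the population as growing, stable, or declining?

growing

R0 = Σ lx·mx = 0 + 0.4137 + 0.3773 + 0.3211 + 0.0768 + 0 = 1.1889
R0 > 1, so the population is growing.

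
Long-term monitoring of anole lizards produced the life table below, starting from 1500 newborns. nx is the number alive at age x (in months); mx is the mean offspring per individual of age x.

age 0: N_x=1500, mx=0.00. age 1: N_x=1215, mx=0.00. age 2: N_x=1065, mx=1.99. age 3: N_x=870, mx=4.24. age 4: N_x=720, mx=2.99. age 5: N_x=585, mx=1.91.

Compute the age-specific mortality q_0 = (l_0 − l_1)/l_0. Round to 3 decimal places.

lx = nx/n0 = nx/1500: 1, 0.81, 0.71, 0.58, 0.48, 0.39
q_0 = (l_0 − l_1) / l_0 = (1 − 0.81) / 1
     = 0.19 / 1 = 0.19 → 0.190

0.190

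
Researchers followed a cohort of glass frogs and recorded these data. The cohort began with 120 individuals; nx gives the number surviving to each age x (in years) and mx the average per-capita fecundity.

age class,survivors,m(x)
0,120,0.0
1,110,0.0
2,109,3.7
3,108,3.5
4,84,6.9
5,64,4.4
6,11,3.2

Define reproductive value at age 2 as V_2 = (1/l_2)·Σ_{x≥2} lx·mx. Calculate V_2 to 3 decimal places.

lx = nx/n0 = nx/120: 1, 0.91667…, 0.90833…, 0.9, 0.7, 0.53333…, 0.09167…
lx·mx for x ≥ 2: 3.360833…, 3.15, 4.83, 2.346667…, 0.293333… → sum = 13.980833…
V_2 = 13.980833… / l_2 = 13.980833… / 0.908333… = 15.391743… → 15.392

15.392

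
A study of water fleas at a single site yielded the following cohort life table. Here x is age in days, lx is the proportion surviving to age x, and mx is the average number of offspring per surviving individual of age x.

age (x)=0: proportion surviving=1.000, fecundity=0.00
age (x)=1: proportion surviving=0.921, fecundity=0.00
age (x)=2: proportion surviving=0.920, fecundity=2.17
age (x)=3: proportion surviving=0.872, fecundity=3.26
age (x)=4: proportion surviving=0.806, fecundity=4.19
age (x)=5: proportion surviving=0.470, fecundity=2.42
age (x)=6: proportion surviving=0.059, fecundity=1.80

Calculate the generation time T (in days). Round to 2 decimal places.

3.42

lx·mx: 0, 0, 1.9964, 2.84272, 3.37714, 1.1374, 0.1062 → R0 = 9.45986
x·lx·mx: 0, 0, 3.9928, 8.52816, 13.50856, 5.687, 0.6372 → Σ = 32.35372
T = 32.35372 / 9.45986 = 3.420106… → 3.42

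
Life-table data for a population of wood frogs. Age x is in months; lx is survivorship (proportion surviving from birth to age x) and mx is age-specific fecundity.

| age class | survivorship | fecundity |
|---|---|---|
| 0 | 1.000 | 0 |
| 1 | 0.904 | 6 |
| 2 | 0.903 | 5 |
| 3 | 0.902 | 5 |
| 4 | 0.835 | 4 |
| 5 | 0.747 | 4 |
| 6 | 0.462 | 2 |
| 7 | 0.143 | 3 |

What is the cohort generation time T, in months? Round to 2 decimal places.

lx·mx: 0, 5.424, 4.515, 4.51, 3.34, 2.988, 0.924, 0.429 → R0 = 22.13
x·lx·mx: 0, 5.424, 9.03, 13.53, 13.36, 14.94, 5.544, 3.003 → Σ = 64.831
T = 64.831 / 22.13 = 2.929553… → 2.93

2.93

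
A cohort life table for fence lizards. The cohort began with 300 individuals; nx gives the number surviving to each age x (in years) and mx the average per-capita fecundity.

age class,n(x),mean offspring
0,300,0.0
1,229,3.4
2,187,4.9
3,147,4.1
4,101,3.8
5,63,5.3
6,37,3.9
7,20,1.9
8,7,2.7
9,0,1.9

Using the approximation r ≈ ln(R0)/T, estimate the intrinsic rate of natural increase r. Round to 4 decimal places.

lx = nx/n0 = nx/300: 1, 0.76333…, 0.62333…, 0.49, 0.33667…, 0.21, 0.12333…, 0.06667…, 0.02333…, 0
R0 = Σ lx·mx = 0 + 2.59533… + 3.05433… + 2.009 + 1.27933… + 1.113 + 0.481… + 0.12667… + 0.063… + 0 = 10.721667…
Σ x·lx·mx = 29.69…; T = 29.69…/10.721667… = 2.76916…
r ≈ ln(R0)/T = ln(10.721667…)/2.76916… = 0.856674… → 0.8567

0.8567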